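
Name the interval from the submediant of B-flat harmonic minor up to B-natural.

The submediant of Bb harmonic minor is Gb.
Gb up to B: letters G→B make it a third; 5 semitones makes it augmented.

augmented third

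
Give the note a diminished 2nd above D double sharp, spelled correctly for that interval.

E

D up a major second is E, so the target letter is E.
From D##, a diminished second is 0 semitones up: E.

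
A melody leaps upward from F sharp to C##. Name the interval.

Counting letters F–G–A–B–C gives a fifth.
F#→C## = 8 semitones, 1 wider than the perfect fifth (7), so augmented.

augmented fifth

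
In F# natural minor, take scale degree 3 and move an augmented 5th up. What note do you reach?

E#

Scale degree 3 of F# natural minor is A.
An augmented fifth (8 semitones) above A lands on the letter E, giving E#.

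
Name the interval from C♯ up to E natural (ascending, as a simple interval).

minor third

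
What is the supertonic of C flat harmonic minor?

Db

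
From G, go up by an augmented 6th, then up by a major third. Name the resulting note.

An augmented sixth up from G is E# (letter E, 10 semitones up).
A major third up from E# is G## (letter G, 4 semitones up).

G##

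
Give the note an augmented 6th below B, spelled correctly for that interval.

Db

A sixth below B lands on the letter D.
An augmented sixth spans 10 semitones, so B moves to pitch class 1. On the letter D that is Db.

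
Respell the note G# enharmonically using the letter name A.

Ab

Plain A sits 1 semitone above G#, so on the letter A the same pitch needs a flat: Ab.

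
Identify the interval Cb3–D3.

augmented second

The letter names run C→D, a span of 1 letter step, so the interval is some kind of second.
Cb to D is 3 semitones. A major second is 2, so 3 makes it augmented.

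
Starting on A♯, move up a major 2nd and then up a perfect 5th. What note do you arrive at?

F##

A major second up from A# is B# (letter B, 2 semitones up).
A perfect fifth up from B# is F## (letter F, 7 semitones up).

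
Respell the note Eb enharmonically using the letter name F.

Fbb

Plain F sits 2 semitones above Eb, so on the letter F the same pitch needs a double flat: Fbb.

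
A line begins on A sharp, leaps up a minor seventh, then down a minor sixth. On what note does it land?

A minor seventh up from A# is G# (letter G, 10 semitones up).
A minor sixth down from G# is B# (letter B, 8 semitones down).

B#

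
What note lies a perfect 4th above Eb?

Ab

A fourth above E lands on the letter A.
A perfect fourth spans 5 semitones, so Eb moves to pitch class 8. On the letter A that is Ab.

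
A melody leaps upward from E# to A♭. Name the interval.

doubly diminished fourth

The letter names run E→A, a span of 3 letter steps, so the interval is some kind of fourth.
E# to Ab is 3 semitones. A perfect fourth is 5, so 3 makes it doubly diminished.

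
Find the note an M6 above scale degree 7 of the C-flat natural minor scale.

Scale degree 7 of Cb natural minor is Bbb.
A major sixth (9 semitones) above Bbb lands on the letter G, giving Gb.

Gb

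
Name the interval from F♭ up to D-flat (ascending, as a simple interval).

major sixth

Counting letters F–G–A–B–C–D gives a sixth.
Fb→Db = 9 semitones, exactly the major sixth.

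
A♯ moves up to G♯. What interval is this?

Counting letters A–B–C–D–E–F–G gives a seventh.
A#→G# = 10 semitones, 1 narrower than the major seventh (11), so minor.

minor seventh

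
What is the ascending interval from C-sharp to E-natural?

minor third

The letter names run C→E, a span of 2 letter steps, so the interval is some kind of third.
C# to E is 3 semitones. A major third is 4, so 3 makes it minor.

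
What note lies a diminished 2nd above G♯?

Ab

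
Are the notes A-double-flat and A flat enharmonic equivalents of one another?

No

Abb is pitch class 7; Ab is pitch class 8.
The pitch classes differ (7 vs. 8), so they are not enharmonic equivalents.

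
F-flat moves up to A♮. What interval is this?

augmented third

The letter names run F→A, a span of 2 letter steps, so the interval is some kind of third.
Fb to A is 5 semitones. A major third is 4, so 5 makes it augmented.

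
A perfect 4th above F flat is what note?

Bbb

F up a perfect fourth is Bb, so the target letter is B.
From Fb, a perfect fourth is 5 semitones up: Bbb.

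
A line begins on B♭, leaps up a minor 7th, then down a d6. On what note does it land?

A minor seventh up from Bb is Ab (letter A, 10 semitones up).
A diminished sixth down from Ab is C# (letter C, 7 semitones down).

C#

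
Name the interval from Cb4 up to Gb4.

The letter names run C→G, a span of 4 letter steps, so the interval is some kind of fifth.
Cb to Gb is 7 semitones. A perfect fifth is 7, so 7 makes it perfect.

perfect fifth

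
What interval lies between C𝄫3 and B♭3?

augmented seventh

The letter names run C→B, a span of 6 letter steps, so the interval is some kind of seventh.
Cbb to Bb is 12 semitones. A major seventh is 11, so 12 makes it augmented.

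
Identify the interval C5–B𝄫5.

Counting letters C–D–E–F–G–A–B gives a seventh.
C→Bbb = 9 semitones, 2 narrower than the major seventh (11), so diminished.

diminished seventh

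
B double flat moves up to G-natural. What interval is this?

augmented sixth

Counting letters B–C–D–E–F–G gives a sixth.
Bbb→G = 10 semitones, 1 wider than the major sixth (9), so augmented.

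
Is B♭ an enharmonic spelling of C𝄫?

Yes

Bb = pitch class 10 and Cbb = pitch class 10 — the same pitch class, so they are enharmonic equivalents.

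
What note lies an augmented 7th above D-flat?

A seventh above D lands on the letter C.
An augmented seventh spans 12 semitones, so Db moves to pitch class 1. On the letter C that is C#.

C#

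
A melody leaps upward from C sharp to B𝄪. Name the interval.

Counting letters C–D–E–F–G–A–B gives a seventh.
C#→B## = 12 semitones, 1 wider than the major seventh (11), so augmented.

augmented seventh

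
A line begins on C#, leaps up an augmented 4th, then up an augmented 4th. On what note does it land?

An augmented fourth up from C# is F## (letter F, 6 semitones up).
An augmented fourth up from F## is B## (letter B, 6 semitones up).

B##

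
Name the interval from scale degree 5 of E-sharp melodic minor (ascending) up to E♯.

Scale degree 5 of E# melodic minor (ascending) is B#.
B# up to E#: letters B→E make it a fourth; 5 semitones makes it perfect.

perfect fourth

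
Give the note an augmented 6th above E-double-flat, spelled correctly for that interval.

A sixth above E lands on the letter C.
An augmented sixth spans 10 semitones, so Ebb moves to pitch class 0. On the letter C that is C.

C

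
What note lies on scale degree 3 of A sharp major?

C##

Degree 3 takes the letter 2 steps above A, which is C.
In major, degree 3 sits 4 semitones above the tonic. A# + 4 semitones is pitch class 2, spelled on C as C##.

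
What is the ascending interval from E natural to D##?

augmented seventh

Counting letters E–F–G–A–B–C–D gives a seventh.
E→D## = 12 semitones, 1 wider than the major seventh (11), so augmented.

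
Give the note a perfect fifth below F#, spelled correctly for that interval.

A fifth below F lands on the letter B.
A perfect fifth spans 7 semitones, so F# moves to pitch class 11. On the letter B that is B.

B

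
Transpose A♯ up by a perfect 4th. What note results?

D#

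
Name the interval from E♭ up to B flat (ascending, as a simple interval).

perfect fifth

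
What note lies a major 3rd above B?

D#

A third above B lands on the letter D.
A major third spans 4 semitones, so B moves to pitch class 3. On the letter D that is D#.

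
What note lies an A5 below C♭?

Fbb

C down a perfect fifth is F, so the target letter is F.
From Cb, an augmented fifth is 8 semitones down: Fbb.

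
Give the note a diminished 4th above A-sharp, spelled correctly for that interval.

A up a perfect fourth is D, so the target letter is D.
From A#, a diminished fourth is 4 semitones up: D.

D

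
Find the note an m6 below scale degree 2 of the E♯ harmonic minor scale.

A##

Scale degree 2 of E# harmonic minor is F##.
A minor sixth (8 semitones) below F## lands on the letter A, giving A##.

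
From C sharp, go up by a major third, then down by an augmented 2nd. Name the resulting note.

D

A major third up from C# is E# (letter E, 4 semitones up).
An augmented second down from E# is D (letter D, 3 semitones down).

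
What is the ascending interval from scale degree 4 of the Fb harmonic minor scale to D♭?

Scale degree 4 of Fb harmonic minor is Bbb.
Bbb up to Db: letters B→D make it a third; 4 semitones makes it major.

major third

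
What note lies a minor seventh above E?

E up a major seventh is D#, so the target letter is D.
From E, a minor seventh is 10 semitones up: D.

D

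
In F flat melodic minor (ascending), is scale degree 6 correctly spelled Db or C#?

Db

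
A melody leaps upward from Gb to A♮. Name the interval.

augmented second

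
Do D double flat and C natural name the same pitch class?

Yes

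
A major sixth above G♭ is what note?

G up a major sixth is E, so the target letter is E.
From Gb, a major sixth is 9 semitones up: Eb.

Eb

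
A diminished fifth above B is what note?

B up a perfect fifth is F#, so the target letter is F.
From B, a diminished fifth is 6 semitones up: F.

F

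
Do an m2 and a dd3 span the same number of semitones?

Yes

A minor second spans 1 semitone; a doubly diminished third spans 1.
They are enharmonically equivalent.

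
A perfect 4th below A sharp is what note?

E#

A fourth below A lands on the letter E.
A perfect fourth spans 5 semitones, so A# moves to pitch class 5. On the letter E that is E#.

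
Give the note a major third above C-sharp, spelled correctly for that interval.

E#

A third above C lands on the letter E.
A major third spans 4 semitones, so C# moves to pitch class 5. On the letter E that is E#.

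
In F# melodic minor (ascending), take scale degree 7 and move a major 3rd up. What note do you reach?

Scale degree 7 of F# melodic minor (ascending) is E#.
A major third (4 semitones) above E# lands on the letter G, giving G##.

G##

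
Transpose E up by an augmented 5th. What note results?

A fifth above E lands on the letter B.
An augmented fifth spans 8 semitones, so E moves to pitch class 0. On the letter B that is B#.

B#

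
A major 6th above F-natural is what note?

D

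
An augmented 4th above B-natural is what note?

B up a perfect fourth is E, so the target letter is E.
From B, an augmented fourth is 6 semitones up: E#.

E#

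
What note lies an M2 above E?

F#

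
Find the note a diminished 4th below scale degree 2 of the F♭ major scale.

Scale degree 2 of Fb major is Gb.
A diminished fourth (4 semitones) below Gb lands on the letter D, giving D.

D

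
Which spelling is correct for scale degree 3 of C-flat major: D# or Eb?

Eb

Each scale degree takes a distinct letter name. Degree 3 of a scale on C must use the letter E.
Eb and D# are enharmonically the same pitch, but only Eb uses the letter E, so it is the correct spelling here.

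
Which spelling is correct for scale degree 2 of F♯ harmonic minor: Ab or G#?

G#

Each scale degree takes a distinct letter name. Degree 2 of a scale on F must use the letter G.
G# and Ab are enharmonically the same pitch, but only G# uses the letter G, so it is the correct spelling here.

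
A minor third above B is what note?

D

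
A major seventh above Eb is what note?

A seventh above E lands on the letter D.
A major seventh spans 11 semitones, so Eb moves to pitch class 2. On the letter D that is D.

D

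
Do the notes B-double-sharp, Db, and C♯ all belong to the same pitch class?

B## is pitch class 1; Db is pitch class 1; C# is pitch class 1.
All spellings map to pitch class 1, so they are enharmonically equivalent.

Yes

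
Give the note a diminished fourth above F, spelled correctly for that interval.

F up a perfect fourth is Bb, so the target letter is B.
From F, a diminished fourth is 4 semitones up: Bbb.

Bbb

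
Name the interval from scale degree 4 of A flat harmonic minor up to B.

augmented sixth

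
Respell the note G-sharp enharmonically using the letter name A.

Plain A sits 1 semitone above G#, so on the letter A the same pitch needs a flat: Ab.

Ab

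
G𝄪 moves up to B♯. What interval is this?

The letter names run G→B, a span of 2 letter steps, so the interval is some kind of third.
G## to B# is 3 semitones. A major third is 4, so 3 makes it minor.

minor third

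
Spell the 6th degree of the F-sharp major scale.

Degree 6 takes the letter 5 steps above F, which is D.
In major, degree 6 sits 9 semitones above the tonic. F# + 9 semitones is pitch class 3, spelled on D as D#.

D#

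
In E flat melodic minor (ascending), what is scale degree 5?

Bb

The Eb melodic minor (ascending) scale runs Eb F Gb Ab Bb C D.
Degree 5 is Bb.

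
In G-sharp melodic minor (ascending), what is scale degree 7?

F##

Degree 7 takes the letter 6 steps above G, which is F.
In melodic minor (ascending), degree 7 sits 11 semitones above the tonic. G# + 11 semitones is pitch class 7, spelled on F as F##.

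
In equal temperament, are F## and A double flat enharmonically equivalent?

Yes

F## is pitch class 7; Abb is pitch class 7.
All spellings map to pitch class 7, so they are enharmonically equivalent.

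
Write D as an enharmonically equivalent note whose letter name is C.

C##

D is pitch class 2. The letter C alone is pitch class 0.
To reach pitch class 2 from C requires an offset of +2 semitones, i.e. double sharp: C##.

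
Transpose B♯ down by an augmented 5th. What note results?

A fifth below B lands on the letter E.
An augmented fifth spans 8 semitones, so B# moves to pitch class 4. On the letter E that is E.

E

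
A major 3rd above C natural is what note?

E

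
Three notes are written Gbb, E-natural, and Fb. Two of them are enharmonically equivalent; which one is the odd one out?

In 12-tone equal temperament, enharmonic equivalents share a pitch class. Gbb is pitch class 5; E is pitch class 4; Fb is pitch class 4.
E and Fb share pitch class 4, while Gbb is pitch class 5.

Gbb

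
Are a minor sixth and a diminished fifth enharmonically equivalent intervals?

No

A minor sixth spans 8 semitones; a diminished fifth spans 6.
The spans differ, so they are not enharmonic equivalents.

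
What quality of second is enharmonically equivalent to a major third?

doubly augmented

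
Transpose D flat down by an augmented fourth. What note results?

Abb

D down a perfect fourth is A, so the target letter is A.
From Db, an augmented fourth is 6 semitones down: Abb.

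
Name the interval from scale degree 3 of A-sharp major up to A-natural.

Scale degree 3 of A# major is C##.
C## up to A: letters C→A make it a sixth; 7 semitones makes it diminished.

diminished sixth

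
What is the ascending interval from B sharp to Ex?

The letter names run B→E, a span of 3 letter steps, so the interval is some kind of fourth.
B# to E## is 6 semitones. A perfect fourth is 5, so 6 makes it augmented.

augmented fourth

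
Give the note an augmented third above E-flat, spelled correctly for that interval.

G#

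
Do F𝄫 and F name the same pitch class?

Fbb is pitch class 3; F is pitch class 5.
The pitch classes differ (3 vs. 5), so they are not enharmonic equivalents.

No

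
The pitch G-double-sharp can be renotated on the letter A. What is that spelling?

Plain A sits at the same pitch as G##, so on the letter A the same pitch needs a natural: A.

A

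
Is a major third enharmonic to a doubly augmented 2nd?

Yes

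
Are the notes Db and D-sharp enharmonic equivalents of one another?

No

Db is pitch class 1; D# is pitch class 3.
The pitch classes differ (1 vs. 3), so they are not enharmonic equivalents.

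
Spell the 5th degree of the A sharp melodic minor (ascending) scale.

E#

The A# melodic minor (ascending) scale runs A# B# C# D# E# F## G##.
Degree 5 is E#.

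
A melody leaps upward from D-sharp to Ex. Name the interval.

The letter names run D→E, a span of 1 letter step, so the interval is some kind of second.
D# to E## is 3 semitones. A major second is 2, so 3 makes it augmented.

augmented second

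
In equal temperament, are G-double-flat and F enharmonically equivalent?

Gbb = pitch class 5 and F = pitch class 5 — the same pitch class, so they are enharmonic equivalents.

Yes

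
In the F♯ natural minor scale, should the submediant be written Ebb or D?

D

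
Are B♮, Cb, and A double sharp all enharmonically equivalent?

Yes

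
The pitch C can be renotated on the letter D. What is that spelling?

Dbb

Plain D sits 2 semitones above C, so on the letter D the same pitch needs a double flat: Dbb.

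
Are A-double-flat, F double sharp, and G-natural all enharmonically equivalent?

Yes

Abb = pitch class 7 and F## = pitch class 7 and G = pitch class 7 — the same pitch class, so they are enharmonic equivalents.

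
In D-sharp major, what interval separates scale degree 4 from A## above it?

augmented second

Scale degree 4 of D# major is G#.
G# up to A##: letters G→A make it a second; 3 semitones makes it augmented.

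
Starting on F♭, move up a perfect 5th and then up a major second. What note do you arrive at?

A perfect fifth up from Fb is Cb (letter C, 7 semitones up).
A major second up from Cb is Db (letter D, 2 semitones up).

Db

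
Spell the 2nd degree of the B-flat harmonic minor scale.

C

The Bb harmonic minor scale runs Bb C Db Eb F Gb A.
Degree 2 is C.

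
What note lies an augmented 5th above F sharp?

F up a perfect fifth is C, so the target letter is C.
From F#, an augmented fifth is 8 semitones up: C##.

C##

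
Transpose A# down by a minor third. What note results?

A down a major third is F, so the target letter is F.
From A#, a minor third is 3 semitones down: F##.

F##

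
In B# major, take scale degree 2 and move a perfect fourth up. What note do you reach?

Scale degree 2 of B# major is C##.
A perfect fourth (5 semitones) above C## lands on the letter F, giving F##.

F##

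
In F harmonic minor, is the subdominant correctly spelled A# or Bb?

Bb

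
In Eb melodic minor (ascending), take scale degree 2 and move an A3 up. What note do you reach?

A#

Scale degree 2 of Eb melodic minor (ascending) is F.
An augmented third (5 semitones) above F lands on the letter A, giving A#.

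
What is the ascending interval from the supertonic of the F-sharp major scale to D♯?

perfect fifth

The supertonic of F# major is G#.
G# up to D#: letters G→D make it a fifth; 7 semitones makes it perfect.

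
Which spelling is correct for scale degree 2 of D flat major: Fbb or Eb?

Eb

Each scale degree takes a distinct letter name. Degree 2 of a scale on D must use the letter E.
Eb and Fbb are enharmonically the same pitch, but only Eb uses the letter E, so it is the correct spelling here.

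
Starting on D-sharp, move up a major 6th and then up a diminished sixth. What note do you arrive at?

G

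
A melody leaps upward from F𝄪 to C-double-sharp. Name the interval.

The letter names run F→C, a span of 4 letter steps, so the interval is some kind of fifth.
F## to C## is 7 semitones. A perfect fifth is 7, so 7 makes it perfect.

perfect fifth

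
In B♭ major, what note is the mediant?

D

Degree 3 takes the letter 2 steps above B, which is D.
In major, degree 3 sits 4 semitones above the tonic. Bb + 4 semitones is pitch class 2, spelled on D as D.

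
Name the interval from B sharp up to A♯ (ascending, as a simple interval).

minor seventh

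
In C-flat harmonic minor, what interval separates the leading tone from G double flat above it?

diminished sixth

The leading tone of Cb harmonic minor is Bb.
Bb up to Gbb: letters B→G make it a sixth; 7 semitones makes it diminished.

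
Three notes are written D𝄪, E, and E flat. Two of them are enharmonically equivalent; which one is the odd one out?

In 12-tone equal temperament, enharmonic equivalents share a pitch class. D## is pitch class 4; E is pitch class 4; Eb is pitch class 3.
D## and E share pitch class 4, while Eb is pitch class 3.

Eb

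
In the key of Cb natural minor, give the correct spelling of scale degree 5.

The Cb natural minor scale runs Cb Db Ebb Fb Gb Abb Bbb.
Degree 5 is Gb.

Gb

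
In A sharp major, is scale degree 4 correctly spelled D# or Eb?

D#

Each scale degree takes a distinct letter name. Degree 4 of a scale on A must use the letter D.
D# and Eb are enharmonically the same pitch, but only D# uses the letter D, so it is the correct spelling here.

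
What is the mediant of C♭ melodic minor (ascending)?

Ebb

The Cb melodic minor (ascending) scale runs Cb Db Ebb Fb Gb Ab Bb.
Degree 3 is Ebb.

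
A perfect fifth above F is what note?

C

F up a perfect fifth is C, so the target letter is C.
From F, a perfect fifth is 7 semitones up: C.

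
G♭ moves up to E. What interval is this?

The letter names run G→E, a span of 5 letter steps, so the interval is some kind of sixth.
Gb to E is 10 semitones. A major sixth is 9, so 10 makes it augmented.

augmented sixth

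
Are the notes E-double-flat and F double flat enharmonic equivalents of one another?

Two spellings are enharmonically equivalent only if they share a pitch class.
Here Ebb → 2, Fbb → 3; 2 ≠ 3, so they are not.

No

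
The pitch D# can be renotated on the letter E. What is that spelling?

D# is pitch class 3. The letter E alone is pitch class 4.
To reach pitch class 3 from E requires an offset of -1 semitone, i.e. flat: Eb.

Eb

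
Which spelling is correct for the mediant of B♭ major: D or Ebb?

D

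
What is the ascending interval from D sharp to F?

diminished third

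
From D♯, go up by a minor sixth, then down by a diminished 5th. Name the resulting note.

E#

A minor sixth up from D# is B (letter B, 8 semitones up).
A diminished fifth down from B is E# (letter E, 6 semitones down).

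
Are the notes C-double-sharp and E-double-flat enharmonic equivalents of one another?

Yes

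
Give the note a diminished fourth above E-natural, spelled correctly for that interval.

A fourth above E lands on the letter A.
A diminished fourth spans 4 semitones, so E moves to pitch class 8. On the letter A that is Ab.

Ab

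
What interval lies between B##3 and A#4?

diminished seventh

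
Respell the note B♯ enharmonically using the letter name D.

Dbb

B# is pitch class 0. The letter D alone is pitch class 2.
To reach pitch class 0 from D requires an offset of -2 semitones, i.e. double flat: Dbb.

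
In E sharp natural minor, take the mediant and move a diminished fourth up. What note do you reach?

The mediant of E# natural minor is G#.
A diminished fourth (4 semitones) above G# lands on the letter C, giving C.

C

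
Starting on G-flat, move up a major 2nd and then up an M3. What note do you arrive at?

C

A major second up from Gb is Ab (letter A, 2 semitones up).
A major third up from Ab is C (letter C, 4 semitones up).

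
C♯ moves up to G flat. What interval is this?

doubly diminished fifth

Counting letters C–D–E–F–G gives a fifth.
C#→Gb = 5 semitones, 2 narrower than the perfect fifth (7), so doubly diminished.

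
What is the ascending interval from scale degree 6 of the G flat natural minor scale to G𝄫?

minor third

Scale degree 6 of Gb natural minor is Ebb.
Ebb up to Gbb: letters E→G make it a third; 3 semitones makes it minor.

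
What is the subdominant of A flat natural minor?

Degree 4 takes the letter 3 steps above A, which is D.
In natural minor, degree 4 sits 5 semitones above the tonic. Ab + 5 semitones is pitch class 1, spelled on D as Db.

Db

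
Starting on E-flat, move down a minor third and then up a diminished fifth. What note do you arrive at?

Gb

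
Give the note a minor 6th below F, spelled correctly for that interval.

A

A sixth below F lands on the letter A.
A minor sixth spans 8 semitones, so F moves to pitch class 9. On the letter A that is A.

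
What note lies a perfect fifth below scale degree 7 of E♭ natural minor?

Gb

Scale degree 7 of Eb natural minor is Db.
A perfect fifth (7 semitones) below Db lands on the letter G, giving Gb.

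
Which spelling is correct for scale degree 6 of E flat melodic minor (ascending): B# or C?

Each scale degree takes a distinct letter name. Degree 6 of a scale on E must use the letter C.
C and B# are enharmonically the same pitch, but only C uses the letter C, so it is the correct spelling here.

C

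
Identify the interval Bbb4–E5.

The letter names run B→E, a span of 3 letter steps, so the interval is some kind of fourth.
Bbb to E is 7 semitones. A perfect fourth is 5, so 7 makes it doubly augmented.

doubly augmented fourth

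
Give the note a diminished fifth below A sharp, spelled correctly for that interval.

D##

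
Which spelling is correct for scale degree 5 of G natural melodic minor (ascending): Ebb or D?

D

Each scale degree takes a distinct letter name. Degree 5 of a scale on G must use the letter D.
D and Ebb are enharmonically the same pitch, but only D uses the letter D, so it is the correct spelling here.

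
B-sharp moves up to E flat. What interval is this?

The letter names run B→E, a span of 3 letter steps, so the interval is some kind of fourth.
B# to Eb is 3 semitones. A perfect fourth is 5, so 3 makes it doubly diminished.

doubly diminished fourth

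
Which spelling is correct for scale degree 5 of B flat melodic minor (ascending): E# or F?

Each scale degree takes a distinct letter name. Degree 5 of a scale on B must use the letter F.
F and E# are enharmonically the same pitch, but only F uses the letter F, so it is the correct spelling here.

F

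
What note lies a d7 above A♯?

A up a major seventh is G#, so the target letter is G.
From A#, a diminished seventh is 9 semitones up: G.

G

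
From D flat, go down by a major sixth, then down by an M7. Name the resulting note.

Gbb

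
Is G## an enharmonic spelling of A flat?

No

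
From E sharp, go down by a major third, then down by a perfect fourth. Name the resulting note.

A major third down from E# is C# (letter C, 4 semitones down).
A perfect fourth down from C# is G# (letter G, 5 semitones down).

G#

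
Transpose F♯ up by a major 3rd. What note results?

A third above F lands on the letter A.
A major third spans 4 semitones, so F# moves to pitch class 10. On the letter A that is A#.

A#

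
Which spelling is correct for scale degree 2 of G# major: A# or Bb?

Each scale degree takes a distinct letter name. Degree 2 of a scale on G must use the letter A.
A# and Bb are enharmonically the same pitch, but only A# uses the letter A, so it is the correct spelling here.

A#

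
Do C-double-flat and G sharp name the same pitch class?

No

Two spellings are enharmonically equivalent only if they share a pitch class.
Here Cbb → 10, G# → 8; 8 ≠ 10, so they are not.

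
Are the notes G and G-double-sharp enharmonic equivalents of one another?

No

Two spellings are enharmonically equivalent only if they share a pitch class.
Here G → 7, G## → 9; 7 ≠ 9, so they are not.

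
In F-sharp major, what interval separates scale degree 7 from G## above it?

Scale degree 7 of F# major is E#.
E# up to G##: letters E→G make it a third; 4 semitones makes it major.

major third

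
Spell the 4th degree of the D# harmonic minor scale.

Degree 4 takes the letter 3 steps above D, which is G.
In harmonic minor, degree 4 sits 5 semitones above the tonic. D# + 5 semitones is pitch class 8, spelled on G as G#.

G#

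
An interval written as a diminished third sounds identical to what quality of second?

major

A diminished third spans 2 semitones.
A second spanning 2 semitones is major (the major second is 2).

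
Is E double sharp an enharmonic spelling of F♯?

Yes

E## = pitch class 6 and F# = pitch class 6 — the same pitch class, so they are enharmonic equivalents.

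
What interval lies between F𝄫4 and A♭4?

augmented third

Counting letters F–G–A gives a third.
Fbb→Ab = 5 semitones, 1 wider than the major third (4), so augmented.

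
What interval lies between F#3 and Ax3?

Counting letters F–G–A gives a third.
F#→A## = 5 semitones, 1 wider than the major third (4), so augmented.

augmented third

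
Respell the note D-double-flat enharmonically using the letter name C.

Dbb is pitch class 0. The letter C alone is pitch class 0.
Pitch class 0 on C needs no accidental: C.

C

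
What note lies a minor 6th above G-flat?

Ebb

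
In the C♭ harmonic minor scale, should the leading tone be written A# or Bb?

Bb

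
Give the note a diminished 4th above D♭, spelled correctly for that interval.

Gbb

A fourth above D lands on the letter G.
A diminished fourth spans 4 semitones, so Db moves to pitch class 5. On the letter G that is Gbb.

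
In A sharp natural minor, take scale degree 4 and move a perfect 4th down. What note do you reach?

Scale degree 4 of A# natural minor is D#.
A perfect fourth (5 semitones) below D# lands on the letter A, giving A#.

A#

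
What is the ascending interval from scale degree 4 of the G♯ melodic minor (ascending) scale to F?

diminished fourth

Scale degree 4 of G# melodic minor (ascending) is C#.
C# up to F: letters C→F make it a fourth; 4 semitones makes it diminished.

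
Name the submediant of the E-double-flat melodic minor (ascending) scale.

Cb

Degree 6 takes the letter 5 steps above E, which is C.
In melodic minor (ascending), degree 6 sits 9 semitones above the tonic. Ebb + 9 semitones is pitch class 11, spelled on C as Cb.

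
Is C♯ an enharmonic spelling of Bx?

C# is pitch class 1; B## is pitch class 1.
All spellings map to pitch class 1, so they are enharmonically equivalent.

Yes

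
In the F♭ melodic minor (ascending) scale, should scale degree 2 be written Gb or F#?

Each scale degree takes a distinct letter name. Degree 2 of a scale on F must use the letter G.
Gb and F# are enharmonically the same pitch, but only Gb uses the letter G, so it is the correct spelling here.

Gb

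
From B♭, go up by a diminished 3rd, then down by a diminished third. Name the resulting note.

A diminished third up from Bb is Dbb (letter D, 2 semitones up).
A diminished third down from Dbb is Bb (letter B, 2 semitones down).

Bb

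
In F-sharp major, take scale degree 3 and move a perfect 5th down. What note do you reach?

D#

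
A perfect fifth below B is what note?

E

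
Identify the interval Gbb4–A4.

doubly augmented second

Counting letters G–A gives a second.
Gbb→A = 4 semitones, 2 wider than the major second (2), so doubly augmented.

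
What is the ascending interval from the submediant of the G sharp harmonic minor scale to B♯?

augmented fifth

The submediant of G# harmonic minor is E.
E up to B#: letters E→B make it a fifth; 8 semitones makes it augmented.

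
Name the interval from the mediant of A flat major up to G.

The mediant of Ab major is C.
C up to G: letters C→G make it a fifth; 7 semitones makes it perfect.

perfect fifth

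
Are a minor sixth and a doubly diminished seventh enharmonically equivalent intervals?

A minor sixth spans 8 semitones; a doubly diminished seventh spans 8.
They are enharmonically equivalent.

Yes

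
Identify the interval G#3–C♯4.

perfect fourth

The letter names run G→C, a span of 3 letter steps, so the interval is some kind of fourth.
G# to C# is 5 semitones. A perfect fourth is 5, so 5 makes it perfect.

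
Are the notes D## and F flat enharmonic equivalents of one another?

D## is pitch class 4; Fb is pitch class 4.
All spellings map to pitch class 4, so they are enharmonically equivalent.

Yes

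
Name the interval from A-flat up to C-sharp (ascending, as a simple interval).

augmented third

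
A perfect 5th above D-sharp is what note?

A#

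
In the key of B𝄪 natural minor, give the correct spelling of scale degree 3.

Degree 3 takes the letter 2 steps above B, which is D.
In natural minor, degree 3 sits 3 semitones above the tonic. B## + 3 semitones is pitch class 4, spelled on D as D##.

D##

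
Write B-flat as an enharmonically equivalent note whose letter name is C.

Plain C sits 2 semitones above Bb, so on the letter C the same pitch needs a double flat: Cbb.

Cbb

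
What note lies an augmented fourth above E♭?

A

E up a perfect fourth is A, so the target letter is A.
From Eb, an augmented fourth is 6 semitones up: A.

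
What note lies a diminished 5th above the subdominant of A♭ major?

Abb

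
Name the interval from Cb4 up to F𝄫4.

The letter names run C→F, a span of 3 letter steps, so the interval is some kind of fourth.
Cb to Fbb is 4 semitones. A perfect fourth is 5, so 4 makes it diminished.

diminished fourth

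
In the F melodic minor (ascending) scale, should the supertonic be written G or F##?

Each scale degree takes a distinct letter name. Degree 2 of a scale on F must use the letter G.
G and F## are enharmonically the same pitch, but only G uses the letter G, so it is the correct spelling here.

G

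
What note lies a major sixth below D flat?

Fb

A sixth below D lands on the letter F.
A major sixth spans 9 semitones, so Db moves to pitch class 4. On the letter F that is Fb.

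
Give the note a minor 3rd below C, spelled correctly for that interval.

A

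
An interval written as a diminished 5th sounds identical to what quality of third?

A diminished fifth spans 6 semitones.
A third spanning 6 semitones is doubly augmented (the major third is 4).

doubly augmented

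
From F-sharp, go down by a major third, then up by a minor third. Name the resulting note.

A major third down from F# is D (letter D, 4 semitones down).
A minor third up from D is F (letter F, 3 semitones up).

F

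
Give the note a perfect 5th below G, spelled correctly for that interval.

G down a perfect fifth is C, so the target letter is C.
From G, a perfect fifth is 7 semitones down: C.

C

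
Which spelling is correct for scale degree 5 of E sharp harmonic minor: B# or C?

Each scale degree takes a distinct letter name. Degree 5 of a scale on E must use the letter B.
B# and C are enharmonically the same pitch, but only B# uses the letter B, so it is the correct spelling here.

B#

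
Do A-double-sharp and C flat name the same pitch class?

Yes

A## = pitch class 11 and Cb = pitch class 11 — the same pitch class, so they are enharmonic equivalents.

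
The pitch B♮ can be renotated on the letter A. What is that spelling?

Plain A sits 2 semitones below B, so on the letter A the same pitch needs a double sharp: A##.

A##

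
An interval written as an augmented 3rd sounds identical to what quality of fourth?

perfect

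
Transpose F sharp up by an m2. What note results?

A second above F lands on the letter G.
A minor second spans 1 semitone, so F# moves to pitch class 7. On the letter G that is G.

G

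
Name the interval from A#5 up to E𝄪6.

augmented fifth

The letter names run A→E, a span of 4 letter steps, so the interval is some kind of fifth.
A# to E## is 8 semitones. A perfect fifth is 7, so 8 makes it augmented.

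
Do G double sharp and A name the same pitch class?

Yes

G## = pitch class 9 and A = pitch class 9 — the same pitch class, so they are enharmonic equivalents.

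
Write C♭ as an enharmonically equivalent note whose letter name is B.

Plain B sits at the same pitch as Cb, so on the letter B the same pitch needs a natural: B.

B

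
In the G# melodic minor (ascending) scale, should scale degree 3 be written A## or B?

Each scale degree takes a distinct letter name. Degree 3 of a scale on G must use the letter B.
B and A## are enharmonically the same pitch, but only B uses the letter B, so it is the correct spelling here.

B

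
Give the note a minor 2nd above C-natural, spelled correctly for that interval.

Db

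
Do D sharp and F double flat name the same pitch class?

Yes

D# = pitch class 3 and Fbb = pitch class 3 — the same pitch class, so they are enharmonic equivalents.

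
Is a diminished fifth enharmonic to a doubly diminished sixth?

A diminished fifth spans 6 semitones; a doubly diminished sixth spans 6.
They are enharmonically equivalent.

Yes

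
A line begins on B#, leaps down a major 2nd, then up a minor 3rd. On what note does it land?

A major second down from B# is A# (letter A, 2 semitones down).
A minor third up from A# is C# (letter C, 3 semitones up).

C#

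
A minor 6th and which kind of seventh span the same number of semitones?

A minor sixth spans 8 semitones.
A seventh spanning 8 semitones is doubly diminished (the major seventh is 11).

doubly diminished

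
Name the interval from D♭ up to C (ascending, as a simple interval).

Counting letters D–E–F–G–A–B–C gives a seventh.
Db→C = 11 semitones, exactly the major seventh.

major seventh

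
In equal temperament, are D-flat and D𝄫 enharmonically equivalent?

No

Two spellings are enharmonically equivalent only if they share a pitch class.
Here Db → 1, Dbb → 0; 0 ≠ 1, so they are not.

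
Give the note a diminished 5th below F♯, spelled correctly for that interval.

B#

A fifth below F lands on the letter B.
A diminished fifth spans 6 semitones, so F# moves to pitch class 0. On the letter B that is B#.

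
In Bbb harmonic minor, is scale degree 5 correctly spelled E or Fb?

Each scale degree takes a distinct letter name. Degree 5 of a scale on B must use the letter F.
Fb and E are enharmonically the same pitch, but only Fb uses the letter F, so it is the correct spelling here.

Fb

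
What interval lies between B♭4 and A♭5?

minor seventh

The letter names run B→A, a span of 6 letter steps, so the interval is some kind of seventh.
Bb to Ab is 10 semitones. A major seventh is 11, so 10 makes it minor.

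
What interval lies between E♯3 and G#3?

The letter names run E→G, a span of 2 letter steps, so the interval is some kind of third.
E# to G# is 3 semitones. A major third is 4, so 3 makes it minor.

minor third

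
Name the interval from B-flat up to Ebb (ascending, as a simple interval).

The letter names run B→E, a span of 3 letter steps, so the interval is some kind of fourth.
Bb to Ebb is 4 semitones. A perfect fourth is 5, so 4 makes it diminished.

diminished fourth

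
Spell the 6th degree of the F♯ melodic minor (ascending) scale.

D#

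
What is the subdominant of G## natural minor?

C##

The G## natural minor scale runs G## A## B# C## D## E# F##.
Degree 4 is C##.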